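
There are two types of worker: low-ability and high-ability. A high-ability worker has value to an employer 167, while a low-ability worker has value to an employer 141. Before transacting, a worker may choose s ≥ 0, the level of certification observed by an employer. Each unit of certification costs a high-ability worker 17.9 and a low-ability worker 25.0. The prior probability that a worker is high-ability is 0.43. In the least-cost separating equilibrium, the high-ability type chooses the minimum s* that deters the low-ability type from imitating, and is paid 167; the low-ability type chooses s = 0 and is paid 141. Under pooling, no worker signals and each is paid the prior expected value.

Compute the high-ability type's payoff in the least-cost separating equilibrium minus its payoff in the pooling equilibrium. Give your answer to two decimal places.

Least-cost separating signal: s* solves 141 = 167 − 25.0·s*, so s* = (167 − 141)/25.0 = 1.04.
High-ability type's separating payoff: 167 − 17.9 × s* = 167 − 17.9 × (167 − 141)/25.0 = 167 − 465.4/25.0 = 148.384.
Pooling payoff: 0.43 × 167 + 0.57 × 141 = 152.18.
Difference: 148.384 − 152.18 = -3.796, i.e. -3.80 to two decimal places.
The high-ability type would prefer the pooling outcome.

-3.80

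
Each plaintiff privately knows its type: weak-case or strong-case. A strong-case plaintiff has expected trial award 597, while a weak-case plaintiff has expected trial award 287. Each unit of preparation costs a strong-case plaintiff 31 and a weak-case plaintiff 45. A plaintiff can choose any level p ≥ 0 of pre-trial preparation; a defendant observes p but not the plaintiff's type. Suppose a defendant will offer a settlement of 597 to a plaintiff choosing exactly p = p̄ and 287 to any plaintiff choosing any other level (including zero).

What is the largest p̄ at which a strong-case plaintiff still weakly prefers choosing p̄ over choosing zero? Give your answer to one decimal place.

10.0

Choosing p̄ yields the strong-case type 597 − 31·p̄; choosing zero yields 287.
The strong-case type is indifferent at 597 − 31·p̄ = 287, i.e. p̄ = (597 − 287) / 31 = 10.0.
For any p̄ above 10.0 the strong-case type would rather pool at zero, so separation collapses.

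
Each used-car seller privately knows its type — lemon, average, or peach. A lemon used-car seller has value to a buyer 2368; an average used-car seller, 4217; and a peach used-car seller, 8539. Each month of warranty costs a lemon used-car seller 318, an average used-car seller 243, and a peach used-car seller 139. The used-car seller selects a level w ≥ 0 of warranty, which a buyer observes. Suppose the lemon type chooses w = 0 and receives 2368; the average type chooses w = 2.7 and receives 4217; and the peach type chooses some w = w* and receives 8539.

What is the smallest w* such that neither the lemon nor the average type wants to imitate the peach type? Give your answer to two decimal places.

20.49

Lemon type (on-path payoff 2368) won't mimic when 2368 ≥ 8539 − 318·w*, i.e. w* ≥ 19.41.
Average type (on-path payoff 4217 − 243×2.7 = 3560.9) won't mimic when 3560.9 ≥ 8539 − 243·w*, i.e. w* ≥ 20.49.
Both must hold, so w* = max(19.41, 20.49) = 20.49. The average type's constraint binds.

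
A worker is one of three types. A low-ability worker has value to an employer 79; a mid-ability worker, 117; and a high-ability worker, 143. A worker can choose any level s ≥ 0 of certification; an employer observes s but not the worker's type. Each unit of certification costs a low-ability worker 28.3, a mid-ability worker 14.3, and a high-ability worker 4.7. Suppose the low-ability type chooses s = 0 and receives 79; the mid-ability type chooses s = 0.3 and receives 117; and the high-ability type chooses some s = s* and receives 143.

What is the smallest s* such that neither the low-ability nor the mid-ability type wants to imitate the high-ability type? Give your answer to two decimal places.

2.26

Mid-ability type (on-path payoff 117 − 14.3×0.3 = 112.71) won't mimic when 112.71 ≥ 143 − 14.3·s*, i.e. s* ≥ 2.12.
Low-ability type (on-path payoff 79) won't mimic when 79 ≥ 143 − 28.3·s*, i.e. s* ≥ 2.26.
Both must hold, so s* = max(2.26, 2.12) = 2.26. The low-ability type's constraint binds.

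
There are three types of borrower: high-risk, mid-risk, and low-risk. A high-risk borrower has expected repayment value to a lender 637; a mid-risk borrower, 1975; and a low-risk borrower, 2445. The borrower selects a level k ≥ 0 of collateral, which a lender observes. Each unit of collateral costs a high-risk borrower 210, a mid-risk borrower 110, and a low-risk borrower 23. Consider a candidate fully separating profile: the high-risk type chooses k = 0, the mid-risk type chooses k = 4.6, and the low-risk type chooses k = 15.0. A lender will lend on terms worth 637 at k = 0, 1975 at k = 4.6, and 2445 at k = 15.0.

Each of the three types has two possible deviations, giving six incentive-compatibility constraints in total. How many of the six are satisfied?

Low-risk (own payoff 2445 − 23×15.0 = 2100): to k=0 gives 637 → no gain ✓; to k=4.6 gives 1975 − 23×4.6 = 1869.2 → no gain ✓.
Mid-risk (own payoff 1975 − 110×4.6 = 1469): to k=0 gives 637 → no gain ✓; to k=15.0 gives 2445 − 110×15.0 = 795 → no gain ✓.
High-risk (own payoff 637): to k=4.6 gives 1975 − 210×4.6 = 1009 → profitable ✗; to k=15.0 gives 2445 − 210×15.0 = -705 → no gain ✓.
5 of the 6 constraints hold; not an equilibrium.

5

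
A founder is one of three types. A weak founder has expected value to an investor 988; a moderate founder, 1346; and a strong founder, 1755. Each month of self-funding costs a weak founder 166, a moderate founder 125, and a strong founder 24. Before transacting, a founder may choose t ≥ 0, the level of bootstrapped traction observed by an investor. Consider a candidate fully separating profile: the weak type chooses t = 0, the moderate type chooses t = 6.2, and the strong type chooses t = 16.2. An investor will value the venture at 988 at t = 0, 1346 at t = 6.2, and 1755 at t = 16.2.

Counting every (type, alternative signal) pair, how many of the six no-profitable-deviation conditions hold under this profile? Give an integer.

Strong (own payoff 1755 − 24×16.2 = 1366.2): to t=0 gives 988 → no gain ✓; to t=6.2 gives 1346 − 24×6.2 = 1197.2 → no gain ✓.
Moderate (own payoff 1346 − 125×6.2 = 571): to t=0 gives 988 → profitable ✗; to t=16.2 gives 1755 − 125×16.2 = -270 → no gain ✓.
Weak (own payoff 988): to t=6.2 gives 1346 − 166×6.2 = 316.8 → no gain ✓; to t=16.2 gives 1755 − 166×16.2 = -934.2 → no gain ✓.
5 of the 6 constraints hold; not an equilibrium.

5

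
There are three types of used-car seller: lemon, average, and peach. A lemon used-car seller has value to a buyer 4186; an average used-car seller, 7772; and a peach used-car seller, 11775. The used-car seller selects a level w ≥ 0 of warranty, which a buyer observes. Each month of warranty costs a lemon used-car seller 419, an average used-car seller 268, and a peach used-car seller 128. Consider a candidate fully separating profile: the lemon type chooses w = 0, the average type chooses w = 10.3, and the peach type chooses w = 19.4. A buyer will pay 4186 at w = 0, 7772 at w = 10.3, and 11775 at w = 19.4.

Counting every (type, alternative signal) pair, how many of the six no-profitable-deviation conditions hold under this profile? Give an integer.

Lemon (own payoff 4186): to w=10.3 gives 7772 − 419×10.3 = 3456.3 → no gain ✓; to w=19.4 gives 11775 − 419×19.4 = 3646.4 → no gain ✓.
Peach (own payoff 11775 − 128×19.4 = 9291.8): to w=0 gives 4186 → no gain ✓; to w=10.3 gives 7772 − 128×10.3 = 6453.6 → no gain ✓.
Average (own payoff 7772 − 268×10.3 = 5011.6): to w=0 gives 4186 → no gain ✓; to w=19.4 gives 11775 − 268×19.4 = 6575.8 → profitable ✗.
5 of the 6 constraints hold; not an equilibrium.

5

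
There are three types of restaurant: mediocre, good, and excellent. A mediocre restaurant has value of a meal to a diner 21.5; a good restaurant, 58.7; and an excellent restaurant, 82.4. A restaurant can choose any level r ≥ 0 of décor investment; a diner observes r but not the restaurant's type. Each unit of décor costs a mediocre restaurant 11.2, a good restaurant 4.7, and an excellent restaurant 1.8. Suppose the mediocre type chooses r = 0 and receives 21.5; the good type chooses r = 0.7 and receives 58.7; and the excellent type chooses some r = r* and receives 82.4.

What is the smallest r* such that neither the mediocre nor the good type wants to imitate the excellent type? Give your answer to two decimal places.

Mediocre type (on-path payoff 21.5) won't mimic when 21.5 ≥ 82.4 − 11.2·r*, i.e. r* ≥ 5.44.
Good type (on-path payoff 58.7 − 4.7×0.7 = 55.41) won't mimic when 55.41 ≥ 82.4 − 4.7·r*, i.e. r* ≥ 5.74.
Both must hold, so r* = max(5.44, 5.74) = 5.74. The good type's constraint binds.

5.74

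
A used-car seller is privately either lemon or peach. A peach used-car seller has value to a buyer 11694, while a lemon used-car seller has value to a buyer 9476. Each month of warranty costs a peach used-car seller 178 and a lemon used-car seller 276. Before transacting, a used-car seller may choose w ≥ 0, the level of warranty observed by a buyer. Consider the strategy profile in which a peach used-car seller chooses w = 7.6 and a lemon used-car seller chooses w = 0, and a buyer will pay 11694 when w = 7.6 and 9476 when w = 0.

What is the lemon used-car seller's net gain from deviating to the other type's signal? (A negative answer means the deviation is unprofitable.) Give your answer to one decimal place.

120.4

Playing w = 0 the lemon used-car seller receives 9476.
Deviating to w = 7.6 brings payment 11694 at cost 276 × 7.6 = 2097.6, netting 9596.4.
Gain from deviating: 9596.4 − 9476 = 120.4.
The gain is positive, so the lemon type's incentive-compatibility constraint is violated — this profile is not a separating equilibrium.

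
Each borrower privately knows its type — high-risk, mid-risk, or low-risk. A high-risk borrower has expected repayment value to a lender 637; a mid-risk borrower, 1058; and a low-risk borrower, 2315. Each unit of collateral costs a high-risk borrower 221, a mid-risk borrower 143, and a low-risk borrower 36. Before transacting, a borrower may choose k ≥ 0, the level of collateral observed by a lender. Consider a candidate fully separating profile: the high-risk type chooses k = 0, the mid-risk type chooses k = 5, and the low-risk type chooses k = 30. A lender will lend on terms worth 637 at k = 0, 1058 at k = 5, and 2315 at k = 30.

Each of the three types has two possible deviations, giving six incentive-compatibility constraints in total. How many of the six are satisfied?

Low-risk (own payoff 2315 − 36×30 = 1235): to k=0 gives 637 → no gain ✓; to k=5 gives 1058 − 36×5 = 878 → no gain ✓.
Mid-risk (own payoff 1058 − 143×5 = 343): to k=0 gives 637 → profitable ✗; to k=30 gives 2315 − 143×30 = -1975 → no gain ✓.
High-risk (own payoff 637): to k=5 gives 1058 − 221×5 = -47 → no gain ✓; to k=30 gives 2315 − 221×30 = -4315 → no gain ✓.
5 of the 6 constraints hold; not an equilibrium.

5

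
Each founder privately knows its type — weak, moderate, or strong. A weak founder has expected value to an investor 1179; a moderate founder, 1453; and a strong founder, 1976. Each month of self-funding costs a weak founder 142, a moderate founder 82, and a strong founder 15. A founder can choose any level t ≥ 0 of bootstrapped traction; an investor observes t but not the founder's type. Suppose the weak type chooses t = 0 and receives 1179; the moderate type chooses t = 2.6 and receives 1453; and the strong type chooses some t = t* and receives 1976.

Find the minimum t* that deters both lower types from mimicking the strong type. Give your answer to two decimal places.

8.98

Weak type (on-path payoff 1179) won't mimic when 1179 ≥ 1976 − 142·t*, i.e. t* ≥ 5.61.
Moderate type (on-path payoff 1453 − 82×2.6 = 1239.8) won't mimic when 1239.8 ≥ 1976 − 82·t*, i.e. t* ≥ 8.98.
Both must hold, so t* = max(5.61, 8.98) = 8.98. The moderate type's constraint binds.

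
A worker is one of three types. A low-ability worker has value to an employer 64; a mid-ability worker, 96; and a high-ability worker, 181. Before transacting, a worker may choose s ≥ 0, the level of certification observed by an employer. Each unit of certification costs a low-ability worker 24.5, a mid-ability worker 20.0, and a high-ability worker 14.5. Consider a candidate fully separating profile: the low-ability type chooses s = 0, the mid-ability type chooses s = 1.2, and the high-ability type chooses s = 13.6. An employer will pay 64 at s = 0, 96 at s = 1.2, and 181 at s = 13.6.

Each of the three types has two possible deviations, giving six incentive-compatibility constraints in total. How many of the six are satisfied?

3

Low-ability (own payoff 64): to s=1.2 gives 96 − 24.5×1.2 = 66.6 → profitable ✗; to s=13.6 gives 181 − 24.5×13.6 = -152.2 → no gain ✓.
Mid-ability (own payoff 96 − 20.0×1.2 = 72): to s=0 gives 64 → no gain ✓; to s=13.6 gives 181 − 20.0×13.6 = -91 → no gain ✓.
High-ability (own payoff 181 − 14.5×13.6 = -16.2): to s=0 gives 64 → profitable ✗; to s=1.2 gives 96 − 14.5×1.2 = 78.6 → profitable ✗.
3 of the 6 constraints hold; not an equilibrium.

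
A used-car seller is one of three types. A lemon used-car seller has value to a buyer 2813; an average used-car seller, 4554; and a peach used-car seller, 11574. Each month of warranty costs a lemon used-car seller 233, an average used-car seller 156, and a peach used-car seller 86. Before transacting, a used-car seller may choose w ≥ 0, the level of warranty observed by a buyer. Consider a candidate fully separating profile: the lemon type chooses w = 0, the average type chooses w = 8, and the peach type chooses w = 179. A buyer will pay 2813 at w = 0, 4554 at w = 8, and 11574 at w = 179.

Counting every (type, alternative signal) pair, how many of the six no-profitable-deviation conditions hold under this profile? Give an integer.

4

Lemon (own payoff 2813): to w=8 gives 4554 − 233×8 = 2690 → no gain ✓; to w=179 gives 11574 − 233×179 = -30133 → no gain ✓.
Peach (own payoff 11574 − 86×179 = -3820): to w=0 gives 2813 → profitable ✗; to w=8 gives 4554 − 86×8 = 3866 → profitable ✗.
Average (own payoff 4554 − 156×8 = 3306): to w=0 gives 2813 → no gain ✓; to w=179 gives 11574 − 156×179 = -16350 → no gain ✓.
4 of the 6 constraints hold; not an equilibrium.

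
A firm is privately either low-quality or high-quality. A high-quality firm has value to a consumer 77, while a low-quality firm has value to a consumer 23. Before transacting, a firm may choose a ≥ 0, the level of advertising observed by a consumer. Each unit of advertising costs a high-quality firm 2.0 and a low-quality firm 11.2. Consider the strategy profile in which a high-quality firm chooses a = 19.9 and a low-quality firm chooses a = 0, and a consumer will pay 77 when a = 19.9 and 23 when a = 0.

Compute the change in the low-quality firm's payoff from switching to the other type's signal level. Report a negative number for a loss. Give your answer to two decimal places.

Playing a = 0 the low-quality firm receives 23.
Deviating to a = 19.9 brings payment 77 at cost 11.2 × 19.9 = 222.88, netting -145.88.
Gain from deviating: -145.88 − 23 = -168.88.
The gain is negative, so the low-quality type's incentive-compatibility constraint is satisfied.

-168.88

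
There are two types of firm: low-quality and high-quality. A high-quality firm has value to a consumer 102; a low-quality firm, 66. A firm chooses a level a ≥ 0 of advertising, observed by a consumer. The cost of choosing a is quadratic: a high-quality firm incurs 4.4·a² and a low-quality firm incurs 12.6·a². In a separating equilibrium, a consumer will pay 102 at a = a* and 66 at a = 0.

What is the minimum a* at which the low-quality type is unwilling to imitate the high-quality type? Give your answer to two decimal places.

1.69

The low-quality type at a = 0 receives 66; imitating at a* yields 102 − 12.6·a*².
Indifference: 66 = 102 − 12.6·a*², so a*² = (102 − 66) / 12.6 ≈ 2.8571.
a* = √2.8571 ≈ 1.69.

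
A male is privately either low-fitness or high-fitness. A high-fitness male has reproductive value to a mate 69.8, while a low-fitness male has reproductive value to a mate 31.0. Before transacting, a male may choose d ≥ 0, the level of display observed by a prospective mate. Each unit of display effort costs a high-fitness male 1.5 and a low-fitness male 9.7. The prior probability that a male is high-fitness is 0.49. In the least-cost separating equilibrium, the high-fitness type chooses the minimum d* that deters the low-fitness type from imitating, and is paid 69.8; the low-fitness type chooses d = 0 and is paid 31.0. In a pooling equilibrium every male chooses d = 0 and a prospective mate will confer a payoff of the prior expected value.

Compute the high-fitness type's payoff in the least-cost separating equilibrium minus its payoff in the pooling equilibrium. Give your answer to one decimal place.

13.8

Least-cost separating signal: d* solves 31.0 = 69.8 − 9.7·d*, so d* = (69.8 − 31.0)/9.7 = 4.
High-fitness type's separating payoff: 69.8 − 1.5 × d* = 69.8 − 1.5 × (69.8 − 31.0)/9.7 = 69.8 − 58.2/9.7 = 63.8.
Pooling payoff: 0.49 × 69.8 + 0.51 × 31.0 = 50.012.
Difference: 63.8 − 50.012 = 13.788, i.e. 13.8 to one decimal place.
The high-fitness type prefers to separate.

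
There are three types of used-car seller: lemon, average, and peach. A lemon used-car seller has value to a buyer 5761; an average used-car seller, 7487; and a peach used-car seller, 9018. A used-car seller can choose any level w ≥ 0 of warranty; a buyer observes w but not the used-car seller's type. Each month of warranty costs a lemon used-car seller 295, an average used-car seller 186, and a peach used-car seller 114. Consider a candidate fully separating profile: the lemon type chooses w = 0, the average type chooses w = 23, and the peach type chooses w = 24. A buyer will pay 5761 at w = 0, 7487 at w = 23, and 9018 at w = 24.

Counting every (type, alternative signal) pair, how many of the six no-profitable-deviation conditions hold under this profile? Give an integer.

Lemon (own payoff 5761): to w=23 gives 7487 − 295×23 = 702 → no gain ✓; to w=24 gives 9018 − 295×24 = 1938 → no gain ✓.
Peach (own payoff 9018 − 114×24 = 6282): to w=0 gives 5761 → no gain ✓; to w=23 gives 7487 − 114×23 = 4865 → no gain ✓.
Average (own payoff 7487 − 186×23 = 3209): to w=0 gives 5761 → profitable ✗; to w=24 gives 9018 − 186×24 = 4554 → profitable ✗.
4 of the 6 constraints hold; not an equilibrium.

4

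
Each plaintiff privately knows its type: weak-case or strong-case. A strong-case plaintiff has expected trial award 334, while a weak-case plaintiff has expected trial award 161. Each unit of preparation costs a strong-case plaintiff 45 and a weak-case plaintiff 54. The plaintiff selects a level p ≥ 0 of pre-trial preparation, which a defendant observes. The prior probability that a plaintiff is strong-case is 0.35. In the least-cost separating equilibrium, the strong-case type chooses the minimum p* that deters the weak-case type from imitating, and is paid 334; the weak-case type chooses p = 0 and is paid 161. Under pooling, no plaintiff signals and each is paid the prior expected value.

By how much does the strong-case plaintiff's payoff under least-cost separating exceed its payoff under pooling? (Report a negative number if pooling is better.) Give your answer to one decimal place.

Least-cost separating signal: p* solves 161 = 334 − 54·p*, so p* = (334 − 161)/54 ≈ 3.2037.
Strong-case type's separating payoff: 334 − 45 × p* = 334 − 45 × (334 − 161)/54 = 334 − 7785/54 ≈ 189.833.
Pooling payoff: 0.35 × 334 + 0.65 × 161 = 221.55.
Difference: 189.833 − 221.55 = -31.717, i.e. -31.7 to one decimal place.
The strong-case type would prefer the pooling outcome.

-31.7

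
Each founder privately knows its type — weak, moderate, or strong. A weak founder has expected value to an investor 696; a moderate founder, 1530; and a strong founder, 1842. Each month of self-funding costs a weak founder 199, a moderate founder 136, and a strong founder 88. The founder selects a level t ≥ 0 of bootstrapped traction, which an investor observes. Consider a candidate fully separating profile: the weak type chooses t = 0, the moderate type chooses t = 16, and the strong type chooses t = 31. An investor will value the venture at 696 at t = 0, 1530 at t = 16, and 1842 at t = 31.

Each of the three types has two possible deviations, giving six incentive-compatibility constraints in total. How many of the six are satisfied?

3

Moderate (own payoff 1530 − 136×16 = -646): to t=0 gives 696 → profitable ✗; to t=31 gives 1842 − 136×31 = -2374 → no gain ✓.
Weak (own payoff 696): to t=16 gives 1530 − 199×16 = -1654 → no gain ✓; to t=31 gives 1842 − 199×31 = -4327 → no gain ✓.
Strong (own payoff 1842 − 88×31 = -886): to t=0 gives 696 → profitable ✗; to t=16 gives 1530 − 88×16 = 122 → profitable ✗.
3 of the 6 constraints hold; not an equilibrium.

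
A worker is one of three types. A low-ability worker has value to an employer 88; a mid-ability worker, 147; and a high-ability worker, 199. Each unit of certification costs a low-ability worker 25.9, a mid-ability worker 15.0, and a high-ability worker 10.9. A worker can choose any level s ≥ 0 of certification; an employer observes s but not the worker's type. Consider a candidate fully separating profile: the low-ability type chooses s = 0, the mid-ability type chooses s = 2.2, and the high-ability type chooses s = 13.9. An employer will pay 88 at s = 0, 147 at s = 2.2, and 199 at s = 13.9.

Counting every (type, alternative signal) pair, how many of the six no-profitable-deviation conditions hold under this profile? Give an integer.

Low-ability (own payoff 88): to s=2.2 gives 147 − 25.9×2.2 = 90.02 → profitable ✗; to s=13.9 gives 199 − 25.9×13.9 = -161.01 → no gain ✓.
Mid-ability (own payoff 147 − 15.0×2.2 = 114): to s=0 gives 88 → no gain ✓; to s=13.9 gives 199 − 15.0×13.9 = -9.5 → no gain ✓.
High-ability (own payoff 199 − 10.9×13.9 = 47.49): to s=0 gives 88 → profitable ✗; to s=2.2 gives 147 − 10.9×2.2 = 123.02 → profitable ✗.
3 of the 6 constraints hold; not an equilibrium.

3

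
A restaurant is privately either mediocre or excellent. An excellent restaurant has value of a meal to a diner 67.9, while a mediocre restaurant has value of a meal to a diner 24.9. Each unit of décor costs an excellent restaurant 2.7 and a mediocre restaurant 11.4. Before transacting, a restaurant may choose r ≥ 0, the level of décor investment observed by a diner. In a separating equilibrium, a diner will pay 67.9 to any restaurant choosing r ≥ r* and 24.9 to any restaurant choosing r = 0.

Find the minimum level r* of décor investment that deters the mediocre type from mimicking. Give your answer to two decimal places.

A mediocre restaurant choosing r = 0 receives 24.9.
Imitating at r* instead would pay 67.9 at cost 11.4·r*, netting 67.9 − 11.4·r*.
Indifference: 24.9 = 67.9 − 11.4·r*, so r* = (67.9 − 24.9) / 11.4 ≈ 3.77.
At r* the mediocre type's incentive constraint just binds; the excellent type strictly prefers r* since its per-unit cost is lower.

3.77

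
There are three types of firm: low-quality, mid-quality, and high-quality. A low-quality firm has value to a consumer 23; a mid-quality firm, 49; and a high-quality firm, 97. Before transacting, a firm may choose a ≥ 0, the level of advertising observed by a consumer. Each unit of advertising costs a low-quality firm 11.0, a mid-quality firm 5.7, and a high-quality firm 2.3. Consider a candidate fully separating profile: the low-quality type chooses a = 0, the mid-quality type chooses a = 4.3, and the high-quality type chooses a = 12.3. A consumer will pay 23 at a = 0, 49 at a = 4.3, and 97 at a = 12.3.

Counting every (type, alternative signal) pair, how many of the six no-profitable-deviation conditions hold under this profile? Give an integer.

5

High-quality (own payoff 97 − 2.3×12.3 = 68.71): to a=0 gives 23 → no gain ✓; to a=4.3 gives 49 − 2.3×4.3 = 39.11 → no gain ✓.
Mid-quality (own payoff 49 − 5.7×4.3 = 24.49): to a=0 gives 23 → no gain ✓; to a=12.3 gives 97 − 5.7×12.3 = 26.89 → profitable ✗.
Low-quality (own payoff 23): to a=4.3 gives 49 − 11.0×4.3 = 1.7 → no gain ✓; to a=12.3 gives 97 − 11.0×12.3 = -38.3 → no gain ✓.
5 of the 6 constraints hold; not an equilibrium.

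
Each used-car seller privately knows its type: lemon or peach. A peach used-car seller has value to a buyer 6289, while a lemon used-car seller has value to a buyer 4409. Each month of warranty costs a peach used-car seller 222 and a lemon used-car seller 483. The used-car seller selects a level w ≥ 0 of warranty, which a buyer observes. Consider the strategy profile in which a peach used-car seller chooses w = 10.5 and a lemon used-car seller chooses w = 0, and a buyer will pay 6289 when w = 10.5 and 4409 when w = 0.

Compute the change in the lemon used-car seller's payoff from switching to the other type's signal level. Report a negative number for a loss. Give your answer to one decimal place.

Playing w = 0 the lemon used-car seller receives 4409.
Deviating to w = 10.5 brings payment 6289 at cost 483 × 10.5 = 5071.5, netting 1217.5.
Gain from deviating: 1217.5 − 4409 = -3191.5.
The gain is negative, so the lemon type's incentive-compatibility constraint is satisfied.

-3191.5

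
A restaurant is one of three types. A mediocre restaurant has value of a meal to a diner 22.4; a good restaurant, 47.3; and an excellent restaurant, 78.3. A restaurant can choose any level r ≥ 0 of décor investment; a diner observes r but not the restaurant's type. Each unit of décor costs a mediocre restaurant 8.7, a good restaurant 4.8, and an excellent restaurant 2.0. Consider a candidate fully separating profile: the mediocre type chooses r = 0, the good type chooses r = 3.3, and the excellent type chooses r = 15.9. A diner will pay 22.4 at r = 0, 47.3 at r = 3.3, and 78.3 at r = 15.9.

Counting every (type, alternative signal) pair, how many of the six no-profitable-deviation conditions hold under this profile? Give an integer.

6

Good (own payoff 47.3 − 4.8×3.3 = 31.46): to r=0 gives 22.4 → no gain ✓; to r=15.9 gives 78.3 − 4.8×15.9 = 1.98 → no gain ✓.
Mediocre (own payoff 22.4): to r=3.3 gives 47.3 − 8.7×3.3 = 18.59 → no gain ✓; to r=15.9 gives 78.3 − 8.7×15.9 = -60.03 → no gain ✓.
Excellent (own payoff 78.3 − 2.0×15.9 = 46.5): to r=0 gives 22.4 → no gain ✓; to r=3.3 gives 47.3 − 2.0×3.3 = 40.7 → no gain ✓.
6 of the 6 constraints hold; this profile is a separating equilibrium.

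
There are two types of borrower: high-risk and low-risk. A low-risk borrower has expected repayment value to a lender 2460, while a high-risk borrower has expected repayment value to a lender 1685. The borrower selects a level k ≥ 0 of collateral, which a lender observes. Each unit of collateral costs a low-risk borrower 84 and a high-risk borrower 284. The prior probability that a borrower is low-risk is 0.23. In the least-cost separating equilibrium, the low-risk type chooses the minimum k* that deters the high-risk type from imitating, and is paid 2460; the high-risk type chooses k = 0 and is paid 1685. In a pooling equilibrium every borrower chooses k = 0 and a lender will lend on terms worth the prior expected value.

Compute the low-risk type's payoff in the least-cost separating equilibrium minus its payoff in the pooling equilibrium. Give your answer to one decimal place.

367.5

Least-cost separating signal: k* solves 1685 = 2460 − 284·k*, so k* = (2460 − 1685)/284 ≈ 2.7289.
Low-risk type's separating payoff: 2460 − 84 × k* = 2460 − 84 × (2460 − 1685)/284 = 2460 − 65100/284 ≈ 2230.775.
Pooling payoff: 0.23 × 2460 + 0.77 × 1685 = 1863.25.
Difference: 2230.775 − 1863.25 = 367.525, i.e. 367.5 to one decimal place.
The low-risk type prefers to separate.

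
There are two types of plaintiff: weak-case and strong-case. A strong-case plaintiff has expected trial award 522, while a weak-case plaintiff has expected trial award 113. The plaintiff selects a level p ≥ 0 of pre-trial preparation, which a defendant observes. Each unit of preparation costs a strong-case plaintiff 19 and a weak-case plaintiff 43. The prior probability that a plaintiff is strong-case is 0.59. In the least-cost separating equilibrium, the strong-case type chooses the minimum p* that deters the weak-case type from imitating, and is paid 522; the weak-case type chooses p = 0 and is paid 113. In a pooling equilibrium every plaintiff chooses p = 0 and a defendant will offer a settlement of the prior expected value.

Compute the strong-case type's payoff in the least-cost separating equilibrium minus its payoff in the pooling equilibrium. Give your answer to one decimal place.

-13.0

Least-cost separating signal: p* solves 113 = 522 − 43·p*, so p* = (522 − 113)/43 ≈ 9.5116.
Strong-case type's separating payoff: 522 − 19 × p* = 522 − 19 × (522 − 113)/43 = 522 − 7771/43 ≈ 341.279.
Pooling payoff: 0.59 × 522 + 0.41 × 113 = 354.31.
Difference: 341.279 − 354.31 = -13.031, i.e. -13.0 to one decimal place.
The strong-case type would prefer the pooling outcome.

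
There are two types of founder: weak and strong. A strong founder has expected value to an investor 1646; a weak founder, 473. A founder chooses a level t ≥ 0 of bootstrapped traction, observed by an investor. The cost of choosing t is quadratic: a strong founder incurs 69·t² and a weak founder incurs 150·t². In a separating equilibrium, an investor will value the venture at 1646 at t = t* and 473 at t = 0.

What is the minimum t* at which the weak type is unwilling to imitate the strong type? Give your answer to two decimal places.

The weak type at t = 0 receives 473; imitating at t* yields 1646 − 150·t*².
Indifference: 473 = 1646 − 150·t*², so t*² = (1646 − 473) / 150 = 7.82.
t* = √7.82 ≈ 2.80.

2.80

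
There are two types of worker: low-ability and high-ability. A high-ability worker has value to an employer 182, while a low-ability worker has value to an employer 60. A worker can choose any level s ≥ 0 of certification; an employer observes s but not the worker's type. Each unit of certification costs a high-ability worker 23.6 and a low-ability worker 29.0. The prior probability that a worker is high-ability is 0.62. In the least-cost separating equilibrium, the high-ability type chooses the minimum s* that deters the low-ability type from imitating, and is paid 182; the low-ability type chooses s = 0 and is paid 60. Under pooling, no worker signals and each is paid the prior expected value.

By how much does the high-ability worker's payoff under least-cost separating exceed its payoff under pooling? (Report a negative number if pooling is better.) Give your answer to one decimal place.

-52.9

Least-cost separating signal: s* solves 60 = 182 − 29.0·s*, so s* = (182 − 60)/29.0 ≈ 4.2069.
High-ability type's separating payoff: 182 − 23.6 × s* = 182 − 23.6 × (182 − 60)/29.0 = 182 − 2879.2/29.0 ≈ 82.717.
Pooling payoff: 0.62 × 182 + 0.38 × 60 = 135.64.
Difference: 82.717 − 135.64 = -52.923, i.e. -52.9 to one decimal place.
The high-ability type would prefer the pooling outcome.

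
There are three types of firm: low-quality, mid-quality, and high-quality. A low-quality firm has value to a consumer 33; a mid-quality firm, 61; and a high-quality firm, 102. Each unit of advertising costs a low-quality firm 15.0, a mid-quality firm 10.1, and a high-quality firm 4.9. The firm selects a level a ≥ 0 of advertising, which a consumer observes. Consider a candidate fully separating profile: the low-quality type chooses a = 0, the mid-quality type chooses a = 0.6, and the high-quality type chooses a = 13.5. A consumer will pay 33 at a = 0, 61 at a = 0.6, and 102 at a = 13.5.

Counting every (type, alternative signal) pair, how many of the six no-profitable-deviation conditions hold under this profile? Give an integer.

Low-quality (own payoff 33): to a=0.6 gives 61 − 15.0×0.6 = 52 → profitable ✗; to a=13.5 gives 102 − 15.0×13.5 = -100.5 → no gain ✓.
High-quality (own payoff 102 − 4.9×13.5 = 35.85): to a=0 gives 33 → no gain ✓; to a=0.6 gives 61 − 4.9×0.6 = 58.06 → profitable ✗.
Mid-quality (own payoff 61 − 10.1×0.6 = 54.94): to a=0 gives 33 → no gain ✓; to a=13.5 gives 102 − 10.1×13.5 = -34.35 → no gain ✓.
4 of the 6 constraints hold; not an equilibrium.

4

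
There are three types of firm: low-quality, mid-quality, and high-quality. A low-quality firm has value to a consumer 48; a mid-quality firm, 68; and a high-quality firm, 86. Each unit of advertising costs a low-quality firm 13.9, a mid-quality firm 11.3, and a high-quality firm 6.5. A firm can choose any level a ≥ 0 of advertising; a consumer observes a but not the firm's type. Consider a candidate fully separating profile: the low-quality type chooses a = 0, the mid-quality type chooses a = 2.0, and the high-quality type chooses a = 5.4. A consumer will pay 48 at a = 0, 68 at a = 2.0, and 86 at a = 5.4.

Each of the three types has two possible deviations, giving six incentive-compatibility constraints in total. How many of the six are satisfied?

High-quality (own payoff 86 − 6.5×5.4 = 50.9): to a=0 gives 48 → no gain ✓; to a=2.0 gives 68 − 6.5×2.0 = 55 → profitable ✗.
Mid-quality (own payoff 68 − 11.3×2.0 = 45.4): to a=0 gives 48 → profitable ✗; to a=5.4 gives 86 − 11.3×5.4 = 24.98 → no gain ✓.
Low-quality (own payoff 48): to a=2.0 gives 68 − 13.9×2.0 = 40.2 → no gain ✓; to a=5.4 gives 86 − 13.9×5.4 = 10.94 → no gain ✓.
4 of the 6 constraints hold; not an equilibrium.

4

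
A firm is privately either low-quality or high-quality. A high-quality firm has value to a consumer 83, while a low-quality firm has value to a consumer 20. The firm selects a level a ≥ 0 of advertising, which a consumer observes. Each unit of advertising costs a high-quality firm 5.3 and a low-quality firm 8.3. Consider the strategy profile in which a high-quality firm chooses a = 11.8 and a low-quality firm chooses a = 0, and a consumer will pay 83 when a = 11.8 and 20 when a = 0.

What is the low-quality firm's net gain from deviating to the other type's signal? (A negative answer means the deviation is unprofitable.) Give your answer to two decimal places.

Playing a = 0 the low-quality firm receives 20.
Deviating to a = 11.8 brings payment 83 at cost 8.3 × 11.8 = 97.94, netting -14.94.
Gain from deviating: -14.94 − 20 = -34.94.
The gain is negative, so the low-quality type's incentive-compatibility constraint is satisfied.

-34.94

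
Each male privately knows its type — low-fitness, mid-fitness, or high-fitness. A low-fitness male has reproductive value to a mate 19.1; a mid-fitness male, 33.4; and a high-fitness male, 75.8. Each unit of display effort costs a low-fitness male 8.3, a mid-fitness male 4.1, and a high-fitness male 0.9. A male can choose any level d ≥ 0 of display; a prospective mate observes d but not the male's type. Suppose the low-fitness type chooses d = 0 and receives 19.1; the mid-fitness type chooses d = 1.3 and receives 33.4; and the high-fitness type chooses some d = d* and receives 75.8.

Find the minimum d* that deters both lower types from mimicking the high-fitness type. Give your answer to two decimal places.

Mid-fitness type (on-path payoff 33.4 − 4.1×1.3 = 28.07) won't mimic when 28.07 ≥ 75.8 − 4.1·d*, i.e. d* ≥ 11.64.
Low-fitness type (on-path payoff 19.1) won't mimic when 19.1 ≥ 75.8 − 8.3·d*, i.e. d* ≥ 6.83.
Both must hold, so d* = max(6.83, 11.64) = 11.64. The mid-fitness type's constraint binds.

11.64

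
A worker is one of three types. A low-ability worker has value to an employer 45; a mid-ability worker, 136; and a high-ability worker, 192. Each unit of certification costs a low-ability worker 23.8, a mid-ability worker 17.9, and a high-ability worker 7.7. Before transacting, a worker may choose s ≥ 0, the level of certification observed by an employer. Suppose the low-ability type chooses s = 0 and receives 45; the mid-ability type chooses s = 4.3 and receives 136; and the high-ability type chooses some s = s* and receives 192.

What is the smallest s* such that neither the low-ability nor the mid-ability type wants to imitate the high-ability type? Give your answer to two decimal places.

Mid-ability type (on-path payoff 136 − 17.9×4.3 = 59.03) won't mimic when 59.03 ≥ 192 − 17.9·s*, i.e. s* ≥ 7.43.
Low-ability type (on-path payoff 45) won't mimic when 45 ≥ 192 − 23.8·s*, i.e. s* ≥ 6.18.
Both must hold, so s* = max(6.18, 7.43) = 7.43. The mid-ability type's constraint binds.

7.43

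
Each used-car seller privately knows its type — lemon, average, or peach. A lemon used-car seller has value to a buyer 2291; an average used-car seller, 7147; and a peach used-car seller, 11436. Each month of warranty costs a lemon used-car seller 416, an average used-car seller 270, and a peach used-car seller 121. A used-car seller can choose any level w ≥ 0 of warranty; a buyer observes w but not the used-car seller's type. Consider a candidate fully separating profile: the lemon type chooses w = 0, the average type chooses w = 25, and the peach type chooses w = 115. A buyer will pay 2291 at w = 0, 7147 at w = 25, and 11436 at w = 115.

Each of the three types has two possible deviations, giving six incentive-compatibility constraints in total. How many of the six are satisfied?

Average (own payoff 7147 − 270×25 = 397): to w=0 gives 2291 → profitable ✗; to w=115 gives 11436 − 270×115 = -19614 → no gain ✓.
Lemon (own payoff 2291): to w=25 gives 7147 − 416×25 = -3253 → no gain ✓; to w=115 gives 11436 − 416×115 = -36404 → no gain ✓.
Peach (own payoff 11436 − 121×115 = -2479): to w=0 gives 2291 → profitable ✗; to w=25 gives 7147 − 121×25 = 4122 → profitable ✗.
3 of the 6 constraints hold; not an equilibrium.

3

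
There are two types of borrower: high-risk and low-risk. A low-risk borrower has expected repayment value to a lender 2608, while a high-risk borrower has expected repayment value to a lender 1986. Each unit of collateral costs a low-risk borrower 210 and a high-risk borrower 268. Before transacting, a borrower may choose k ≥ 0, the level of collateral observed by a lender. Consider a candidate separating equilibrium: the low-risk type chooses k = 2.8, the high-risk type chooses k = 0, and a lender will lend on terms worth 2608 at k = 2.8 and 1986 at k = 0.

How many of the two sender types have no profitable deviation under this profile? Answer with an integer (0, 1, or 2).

2

Low-risk type: signal → 2608 − 210 × 2.8 = 2020; deviate to 0 → 1986. IC holds (2020 ≥ 1986).
High-risk type: stay at 0 → 1986; mimic → 2608 − 268 × 2.8 = 1857.6. IC holds (1986 ≥ 1857.6).
2 of 2 constraints hold, so this is a separating equilibrium.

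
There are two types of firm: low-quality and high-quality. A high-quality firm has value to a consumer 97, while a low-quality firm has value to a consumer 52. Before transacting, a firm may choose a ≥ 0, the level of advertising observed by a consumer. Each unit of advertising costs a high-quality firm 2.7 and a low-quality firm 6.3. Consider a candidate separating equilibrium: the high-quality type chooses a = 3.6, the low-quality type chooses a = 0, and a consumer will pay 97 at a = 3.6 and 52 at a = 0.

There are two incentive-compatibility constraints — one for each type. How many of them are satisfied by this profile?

Low-quality type: stay at 0 → 52; mimic → 97 − 6.3 × 3.6 = 74.32. IC fails (52 < 74.32).
High-quality type: signal → 97 − 2.7 × 3.6 = 87.28; deviate to 0 → 52. IC holds (87.28 ≥ 52).
1 of 2 constraints hold, so this profile is not an equilibrium.

1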